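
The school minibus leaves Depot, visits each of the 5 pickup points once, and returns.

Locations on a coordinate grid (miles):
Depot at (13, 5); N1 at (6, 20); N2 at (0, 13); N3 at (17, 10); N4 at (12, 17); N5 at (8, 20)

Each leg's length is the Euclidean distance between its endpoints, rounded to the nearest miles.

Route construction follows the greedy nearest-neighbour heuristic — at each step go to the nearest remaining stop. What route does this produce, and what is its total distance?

At Depot the remaining stops are N3 6, N4 12, N2 15, N5 16, N1 17; go to N3.
At N3 the remaining stops are N4 9, N5 13, N1 15, N2 17; go to N4.
At N4 the remaining stops are N5 5, N1 7, N2 13; go to N5.
At N5 the remaining stops are N1 2, N2 11; go to N1.
At N1 the remaining stops are N2 9; go to N2.
Return N2→Depot: 15.
Total = 6 + 9 + 5 + 2 + 9 + 15 = 46.

46 miles along Depot → N3 → N4 → N5 → N1 → N2 → Depot.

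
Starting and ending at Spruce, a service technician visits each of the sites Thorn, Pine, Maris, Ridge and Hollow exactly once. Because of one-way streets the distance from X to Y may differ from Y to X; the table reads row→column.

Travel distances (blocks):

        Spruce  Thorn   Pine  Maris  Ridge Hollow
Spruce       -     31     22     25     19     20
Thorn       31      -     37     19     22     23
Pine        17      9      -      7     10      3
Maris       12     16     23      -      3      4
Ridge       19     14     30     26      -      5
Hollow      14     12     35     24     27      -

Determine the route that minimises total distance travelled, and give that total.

Shortest round trip = 72 blocks.

Spruce-Thorn-Pine-Maris-Ridge-Hollow-Spruce: 31+37+7+3+5+14 = 97
Spruce-Thorn-Pine-Maris-Hollow-Ridge-Spruce: 31+37+7+4+27+19 = 125
Spruce-Thorn-Pine-Ridge-Maris-Hollow-Spruce: 31+37+10+26+4+14 = 122
Spruce-Thorn-Pine-Ridge-Hollow-Maris-Spruce: 31+37+10+5+24+12 = 119
Spruce-Thorn-Pine-Hollow-Maris-Ridge-Spruce: 31+37+3+24+3+19 = 117
Spruce-Thorn-Pine-Hollow-Ridge-Maris-Spruce: 31+37+3+27+26+12 = 136
Spruce-Thorn-Maris-Pine-Ridge-Hollow-Spruce: 31+19+23+10+5+14 = 102
Spruce-Thorn-Maris-Pine-Hollow-Ridge-Spruce: 31+19+23+3+27+19 = 122
Spruce-Thorn-Maris-Ridge-Pine-Hollow-Spruce: 31+19+3+30+3+14 = 100
Spruce-Thorn-Maris-Ridge-Hollow-Pine-Spruce: 31+19+3+5+35+17 = 110
Spruce-Thorn-Maris-Hollow-Pine-Ridge-Spruce: 31+19+4+35+10+19 = 118
Spruce-Thorn-Maris-Hollow-Ridge-Pine-Spruce: 31+19+4+27+30+17 = 128
Spruce-Thorn-Ridge-Pine-Maris-Hollow-Spruce: 31+22+30+7+4+14 = 108
Spruce-Thorn-Ridge-Pine-Hollow-Maris-Spruce: 31+22+30+3+24+12 = 122
… (106 more)
Spruce-Pine-Thorn-Maris-Ridge-Hollow-Spruce: 22+9+19+3+5+14 = 72  ← best
The minimum is 72.
One optimal route: Spruce → Pine → Thorn → Maris → Ridge → Hollow → Spruce.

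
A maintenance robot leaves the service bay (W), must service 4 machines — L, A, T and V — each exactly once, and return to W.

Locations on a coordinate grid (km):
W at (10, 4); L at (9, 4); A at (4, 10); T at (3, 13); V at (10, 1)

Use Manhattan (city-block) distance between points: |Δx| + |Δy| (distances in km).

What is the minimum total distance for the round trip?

Shortest round trip = 38 km.

There are 12 distinct closed tours to check (reversals are equivalent).
W → L → A → T → V → W: 1+11+4+19+3 = 38
W → L → A → V → T → W: 1+11+15+19+16 = 62
W → L → T → A → V → W: 1+15+4+15+3 = 38
W → L → T → V → A → W: 1+15+19+15+12 = 62
W → L → V → A → T → W: 1+4+15+4+16 = 40
W → L → V → T → A → W: 1+4+19+4+12 = 40
W → A → L → T → V → W: 12+11+15+19+3 = 60
W → A → L → V → T → W: 12+11+4+19+16 = 62
W → A → T → L → V → W: 12+4+15+4+3 = 38
W → A → V → L → T → W: 12+15+4+15+16 = 62
W → T → L → A → V → W: 16+15+11+15+3 = 60
W → T → A → L → V → W: 16+4+11+4+3 = 38
The minimum is 38.
One optimal route: W → L → A → T → V → W (or its reverse).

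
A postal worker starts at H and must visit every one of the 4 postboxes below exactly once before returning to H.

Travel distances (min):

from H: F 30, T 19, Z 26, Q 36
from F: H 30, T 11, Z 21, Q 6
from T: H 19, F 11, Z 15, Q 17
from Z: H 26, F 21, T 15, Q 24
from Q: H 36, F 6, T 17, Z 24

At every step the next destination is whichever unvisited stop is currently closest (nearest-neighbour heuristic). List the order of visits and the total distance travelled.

86 min along H → T → F → Q → Z → H.

H → [T:19 / Z:26 / F:30 / Q:36] → T (19)
T → [F:11 / Z:15 / Q:17] → F (11)
F → [Q:6 / Z:21] → Q (6)
Q → [Z:24] → Z (24)
Return Z→H: 26.
Total = 19 + 11 + 6 + 24 + 26 = 86.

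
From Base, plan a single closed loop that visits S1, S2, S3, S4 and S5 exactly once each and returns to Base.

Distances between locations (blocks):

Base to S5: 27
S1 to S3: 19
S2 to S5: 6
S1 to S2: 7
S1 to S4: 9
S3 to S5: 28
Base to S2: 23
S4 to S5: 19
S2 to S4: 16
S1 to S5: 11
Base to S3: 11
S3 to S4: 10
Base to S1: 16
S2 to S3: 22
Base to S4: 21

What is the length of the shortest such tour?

69 blocks — the shortest possible round trip.

Base - S1 - S2 - S3 - S4 - S5 - Base: 16+7+22+10+19+27 = 101
Base - S1 - S2 - S3 - S5 - S4 - Base: 16+7+22+28+19+21 = 113
Base - S1 - S2 - S4 - S3 - S5 - Base: 16+7+16+10+28+27 = 104
Base - S1 - S2 - S4 - S5 - S3 - Base: 16+7+16+19+28+11 = 97
Base - S1 - S2 - S5 - S3 - S4 - Base: 16+7+6+28+10+21 = 88
Base - S1 - S2 - S5 - S4 - S3 - Base: 16+7+6+19+10+11 = 69
Base - S1 - S3 - S2 - S4 - S5 - Base: 16+19+22+16+19+27 = 119
Base - S1 - S3 - S2 - S5 - S4 - Base: 16+19+22+6+19+21 = 103
Base - S1 - S3 - S4 - S2 - S5 - Base: 16+19+10+16+6+27 = 94
Base - S1 - S3 - S4 - S5 - S2 - Base: 16+19+10+19+6+23 = 93
Base - S1 - S3 - S5 - S2 - S4 - Base: 16+19+28+6+16+21 = 106
Base - S1 - S3 - S5 - S4 - S2 - Base: 16+19+28+19+16+23 = 121
Base - S1 - S4 - S2 - S3 - S5 - Base: 16+9+16+22+28+27 = 118
Base - S1 - S4 - S2 - S5 - S3 - Base: 16+9+16+6+28+11 = 86
… (46 more)
The minimum is 69.
One optimal route: Base → S1 → S2 → S5 → S4 → S3 → Base (or its reverse).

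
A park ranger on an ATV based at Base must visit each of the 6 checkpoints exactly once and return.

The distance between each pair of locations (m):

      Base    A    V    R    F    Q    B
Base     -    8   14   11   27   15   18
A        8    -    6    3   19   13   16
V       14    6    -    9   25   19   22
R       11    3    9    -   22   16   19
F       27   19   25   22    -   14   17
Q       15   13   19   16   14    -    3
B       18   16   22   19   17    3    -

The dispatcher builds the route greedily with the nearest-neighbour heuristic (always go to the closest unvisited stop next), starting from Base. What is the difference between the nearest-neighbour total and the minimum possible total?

Excess over optimum: 6 m.

From Base: A=8, R=11, V=14, Q=15, B=18, F=27 → choose A (8).
From A: R=3, V=6, Q=13, B=16, F=19 → choose R (3).
From R: V=9, Q=16, B=19, F=22 → choose V (9).
From V: Q=19, B=22, F=25 → choose Q (19).
From Q: B=3, F=14 → choose B (3).
From B: F=17 → choose F (17).
NN route Base → A → R → V → Q → B → F → Base costs 86.
Optimal: Base → A → V → R → F → Q → B → Base costs 80 (by enumerating all 360 distinct tours).
Excess = 86 − 80 = 6.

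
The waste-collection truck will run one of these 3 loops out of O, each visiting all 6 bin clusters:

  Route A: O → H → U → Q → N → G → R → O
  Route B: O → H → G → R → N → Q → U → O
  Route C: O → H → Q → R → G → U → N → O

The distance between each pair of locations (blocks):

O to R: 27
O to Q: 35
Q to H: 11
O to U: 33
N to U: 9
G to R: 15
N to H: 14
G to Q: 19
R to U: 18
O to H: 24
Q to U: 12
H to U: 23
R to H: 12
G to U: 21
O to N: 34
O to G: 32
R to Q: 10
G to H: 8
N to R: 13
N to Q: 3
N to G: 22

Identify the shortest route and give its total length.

Route A: 24 + 23 + 12 + 3 + 22 + 15 + 27 = 126
Route B: 24 + 8 + 15 + 13 + 3 + 12 + 33 = 108
Route C: 24 + 11 + 10 + 15 + 21 + 9 + 34 = 124

108 blocks — Route B is the shortest.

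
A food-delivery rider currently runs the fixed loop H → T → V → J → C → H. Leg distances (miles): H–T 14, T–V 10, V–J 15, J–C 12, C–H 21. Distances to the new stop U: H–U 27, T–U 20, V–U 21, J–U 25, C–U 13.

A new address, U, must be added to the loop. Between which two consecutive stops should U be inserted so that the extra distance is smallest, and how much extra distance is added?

Insertion cost between consecutive stops i–j is d(i,U) + d(U,j) − d(i,j):
  between H and T: 27 + 20 − 14 = 33
  between T and V: 20 + 21 − 10 = 31
  between V and J: 21 + 25 − 15 = 31
  between J and C: 25 + 13 − 12 = 26
  between C and H: 13 + 27 − 21 = 19
Cheapest insertion is between C and H, adding 19.
New total = 72 + 19 = 91.

Adding 19 miles by placing U on the C–H leg.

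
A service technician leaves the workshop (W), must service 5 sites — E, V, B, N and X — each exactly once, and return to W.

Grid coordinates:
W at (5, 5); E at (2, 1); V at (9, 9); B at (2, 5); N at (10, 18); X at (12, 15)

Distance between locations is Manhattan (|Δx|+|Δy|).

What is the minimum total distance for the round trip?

There are 60 distinct closed tours to check (reversals are equivalent).
W-E-V-B-N-X-W: 7+15+11+21+5+17 = 76
W-E-V-B-X-N-W: 7+15+11+20+5+18 = 76
W-E-V-N-B-X-W: 7+15+10+21+20+17 = 90
W-E-V-N-X-B-W: 7+15+10+5+20+3 = 60
W-E-V-X-B-N-W: 7+15+9+20+21+18 = 90
W-E-V-X-N-B-W: 7+15+9+5+21+3 = 60
W-E-B-V-N-X-W: 7+4+11+10+5+17 = 54
W-E-B-V-X-N-W: 7+4+11+9+5+18 = 54
W-E-B-N-V-X-W: 7+4+21+10+9+17 = 68
W-E-B-N-X-V-W: 7+4+21+5+9+8 = 54
W-E-B-X-V-N-W: 7+4+20+9+10+18 = 68
W-E-B-X-N-V-W: 7+4+20+5+10+8 = 54
W-E-N-V-B-X-W: 7+25+10+11+20+17 = 90
W-E-N-V-X-B-W: 7+25+10+9+20+3 = 74
… (46 more)
The minimum is 54.
One optimal route: W → E → B → V → N → X → W (or its reverse).

Minimum total distance: 54.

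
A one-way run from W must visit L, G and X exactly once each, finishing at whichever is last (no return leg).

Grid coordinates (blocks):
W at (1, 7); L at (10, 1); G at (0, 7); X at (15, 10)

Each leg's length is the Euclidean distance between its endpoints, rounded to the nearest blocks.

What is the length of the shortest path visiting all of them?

23 blocks — the minimum one-way total.

There are 3! = 6 possible orderings.
W→L→G→X: 11+12+15 = 38
W→L→X→G: 11+10+15 = 36
W→G→L→X: 1+12+10 = 23
W→G→X→L: 1+15+10 = 26
W→X→L→G: 14+10+12 = 36
W→X→G→L: 14+15+12 = 41
The minimum is 23.
One shortest path: W → G → L → X.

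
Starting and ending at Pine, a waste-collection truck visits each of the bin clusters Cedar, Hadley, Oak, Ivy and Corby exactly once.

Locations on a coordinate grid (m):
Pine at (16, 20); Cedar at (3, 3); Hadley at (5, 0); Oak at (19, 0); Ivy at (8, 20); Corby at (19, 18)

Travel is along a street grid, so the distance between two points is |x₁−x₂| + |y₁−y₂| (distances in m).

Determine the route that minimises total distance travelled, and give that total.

Pine → Cedar → Hadley → Oak → Ivy → Corby → Pine: 30+5+14+31+13+5 = 98
Pine → Cedar → Hadley → Oak → Corby → Ivy → Pine: 30+5+14+18+13+8 = 88
Pine → Cedar → Hadley → Ivy → Oak → Corby → Pine: 30+5+23+31+18+5 = 112
Pine → Cedar → Hadley → Ivy → Corby → Oak → Pine: 30+5+23+13+18+23 = 112
Pine → Cedar → Hadley → Corby → Oak → Ivy → Pine: 30+5+32+18+31+8 = 124
Pine → Cedar → Hadley → Corby → Ivy → Oak → Pine: 30+5+32+13+31+23 = 134
Pine → Cedar → Oak → Hadley → Ivy → Corby → Pine: 30+19+14+23+13+5 = 104
Pine → Cedar → Oak → Hadley → Corby → Ivy → Pine: 30+19+14+32+13+8 = 116
Pine → Cedar → Oak → Ivy → Hadley → Corby → Pine: 30+19+31+23+32+5 = 140
Pine → Cedar → Oak → Ivy → Corby → Hadley → Pine: 30+19+31+13+32+31 = 156
Pine → Cedar → Oak → Corby → Hadley → Ivy → Pine: 30+19+18+32+23+8 = 130
Pine → Cedar → Oak → Corby → Ivy → Hadley → Pine: 30+19+18+13+23+31 = 134
Pine → Cedar → Ivy → Hadley → Oak → Corby → Pine: 30+22+23+14+18+5 = 112
Pine → Cedar → Ivy → Hadley → Corby → Oak → Pine: 30+22+23+32+18+23 = 148
… (46 more)
Pine → Ivy → Cedar → Hadley → Oak → Corby → Pine: 8+22+5+14+18+5 = 72  ← best
The minimum is 72.
One optimal route: Pine → Ivy → Cedar → Hadley → Oak → Corby → Pine (or its reverse).

72 m — the shortest possible round trip.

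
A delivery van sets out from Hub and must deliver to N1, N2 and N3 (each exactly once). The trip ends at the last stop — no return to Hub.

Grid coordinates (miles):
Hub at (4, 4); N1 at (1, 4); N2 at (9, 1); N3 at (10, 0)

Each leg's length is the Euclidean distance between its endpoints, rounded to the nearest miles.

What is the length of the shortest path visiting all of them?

There are 3! = 6 possible orderings.
Hub→N1→N2→N3: 3+9+1 = 13
Hub→N1→N3→N2: 3+10+1 = 14
Hub→N2→N1→N3: 6+9+10 = 25
Hub→N2→N3→N1: 6+1+10 = 17
Hub→N3→N1→N2: 7+10+9 = 26
Hub→N3→N2→N1: 7+1+9 = 17
The minimum is 13.
One shortest path: Hub → N1 → N2 → N3.

Shortest open route: 13 miles.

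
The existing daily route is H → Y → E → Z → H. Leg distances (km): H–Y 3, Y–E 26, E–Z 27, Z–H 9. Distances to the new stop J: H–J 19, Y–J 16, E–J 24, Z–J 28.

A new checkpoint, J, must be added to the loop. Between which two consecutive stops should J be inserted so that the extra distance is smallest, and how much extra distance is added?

Insertion cost between consecutive stops i–j is d(i,J) + d(J,j) − d(i,j):
  between H and Y: 19 + 16 − 3 = 32
  between Y and E: 16 + 24 − 26 = 14
  between E and Z: 24 + 28 − 27 = 25
  between Z and H: 28 + 19 − 9 = 38
Cheapest insertion is between Y and E, adding 14.
New total = 65 + 14 = 79.

Adding 14 km by placing J on the Y–E leg.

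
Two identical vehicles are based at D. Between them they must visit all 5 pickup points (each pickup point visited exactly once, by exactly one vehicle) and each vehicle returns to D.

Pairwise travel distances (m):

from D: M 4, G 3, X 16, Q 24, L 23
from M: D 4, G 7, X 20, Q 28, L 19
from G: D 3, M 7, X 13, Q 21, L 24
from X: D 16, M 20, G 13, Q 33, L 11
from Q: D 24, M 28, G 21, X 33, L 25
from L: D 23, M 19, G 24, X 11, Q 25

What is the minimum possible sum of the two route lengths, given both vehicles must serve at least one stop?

Minimum combined distance: 84 m.

Try each way of splitting the stops between the two vehicles (each non-empty) and, for each split, find the best tour for each vehicle:
  {M} + {G, X, Q, L}: 8 + 76 = 84
  {G} + {M, X, Q, L}: 6 + 84 = 90
  {M, G} + {X, Q, L}: 14 + 76 = 90
  {X} + {M, G, Q, L}: 32 + 72 = 104
  {M, X} + {G, Q, L}: 40 + 72 = 112
  {G, X} + {M, Q, L}: 32 + 72 = 104
  … (15 splits in total)
Best: vehicle 1 D → M → D = 8; vehicle 2 D → G → X → L → Q → D = 76; combined 84.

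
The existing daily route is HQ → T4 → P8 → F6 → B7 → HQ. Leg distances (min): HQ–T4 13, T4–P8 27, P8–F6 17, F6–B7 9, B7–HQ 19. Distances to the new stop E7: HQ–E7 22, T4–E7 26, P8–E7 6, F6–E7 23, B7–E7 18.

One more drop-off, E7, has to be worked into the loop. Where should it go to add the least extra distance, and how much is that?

+5 min — insert E7 between T4 and P8.

Insertion cost between consecutive stops i–j is d(i,E7) + d(E7,j) − d(i,j):
  between HQ and T4: 22 + 26 − 13 = 35
  between T4 and P8: 26 + 6 − 27 = 5
  between P8 and F6: 6 + 23 − 17 = 12
  between F6 and B7: 23 + 18 − 9 = 32
  between B7 and HQ: 18 + 22 − 19 = 21
Cheapest insertion is between T4 and P8, adding 5.
New total = 85 + 5 = 90.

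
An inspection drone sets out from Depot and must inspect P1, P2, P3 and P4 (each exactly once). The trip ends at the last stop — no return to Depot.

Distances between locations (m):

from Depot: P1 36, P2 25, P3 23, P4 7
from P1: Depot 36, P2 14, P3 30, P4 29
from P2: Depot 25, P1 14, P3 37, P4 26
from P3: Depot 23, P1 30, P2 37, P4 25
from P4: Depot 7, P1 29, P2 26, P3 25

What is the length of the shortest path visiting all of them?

There are 4! = 24 possible orderings.
Depot → P1 → P2 → P3 → P4: 36+14+37+25 = 112
Depot → P1 → P2 → P4 → P3: 36+14+26+25 = 101
Depot → P1 → P3 → P2 → P4: 36+30+37+26 = 129
Depot → P1 → P3 → P4 → P2: 36+30+25+26 = 117
Depot → P1 → P4 → P2 → P3: 36+29+26+37 = 128
Depot → P1 → P4 → P3 → P2: 36+29+25+37 = 127
Depot → P2 → P1 → P3 → P4: 25+14+30+25 = 94
Depot → P2 → P1 → P4 → P3: 25+14+29+25 = 93
Depot → P2 → P3 → P1 → P4: 25+37+30+29 = 121
Depot → P2 → P3 → P4 → P1: 25+37+25+29 = 116
Depot → P2 → P4 → P1 → P3: 25+26+29+30 = 110
Depot → P2 → P4 → P3 → P1: 25+26+25+30 = 106
Depot → P3 → P1 → P2 → P4: 23+30+14+26 = 93
Depot → P3 → P1 → P4 → P2: 23+30+29+26 = 108
… (10 more)
Depot → P4 → P3 → P1 → P2: 7+25+30+14 = 76  ← best
The minimum is 76.
One shortest path: Depot → P4 → P3 → P1 → P2.

76 m — the minimum one-way total.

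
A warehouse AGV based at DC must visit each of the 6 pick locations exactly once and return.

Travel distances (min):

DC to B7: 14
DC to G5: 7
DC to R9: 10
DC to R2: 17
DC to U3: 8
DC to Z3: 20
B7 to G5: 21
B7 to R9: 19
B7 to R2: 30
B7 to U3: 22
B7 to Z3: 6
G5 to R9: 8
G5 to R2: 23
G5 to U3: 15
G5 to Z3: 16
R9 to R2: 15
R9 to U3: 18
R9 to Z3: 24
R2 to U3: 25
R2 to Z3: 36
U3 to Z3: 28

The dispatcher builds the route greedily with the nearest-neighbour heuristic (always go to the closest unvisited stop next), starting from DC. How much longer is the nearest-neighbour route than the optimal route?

DC: G5=7, U3=8, R9=10, B7=14, R2=17, Z3=20 ⇒ G5
G5: R9=8, U3=15, Z3=16, B7=21, R2=23 ⇒ R9
R9: R2=15, U3=18, B7=19, Z3=24 ⇒ R2
R2: U3=25, B7=30, Z3=36 ⇒ U3
U3: B7=22, Z3=28 ⇒ B7
B7: Z3=6 ⇒ Z3
NN route DC → G5 → R9 → R2 → U3 → B7 → Z3 → DC costs 103.
Optimal: DC → B7 → Z3 → G5 → R9 → R2 → U3 → DC costs 92 (by enumerating all 360 distinct tours).
Excess = 103 − 92 = 11.

Excess over optimum: 11 min.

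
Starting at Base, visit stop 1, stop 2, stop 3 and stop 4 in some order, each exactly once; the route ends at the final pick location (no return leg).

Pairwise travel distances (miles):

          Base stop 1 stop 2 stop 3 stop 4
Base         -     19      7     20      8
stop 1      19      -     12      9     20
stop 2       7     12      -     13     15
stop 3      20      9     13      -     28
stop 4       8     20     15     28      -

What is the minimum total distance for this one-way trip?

There are 4! = 24 possible orderings.
Base → stop 1 → stop 2 → stop 3 → stop 4: 19+12+13+28 = 72
Base → stop 1 → stop 2 → stop 4 → stop 3: 19+12+15+28 = 74
Base → stop 1 → stop 3 → stop 2 → stop 4: 19+9+13+15 = 56
Base → stop 1 → stop 3 → stop 4 → stop 2: 19+9+28+15 = 71
Base → stop 1 → stop 4 → stop 2 → stop 3: 19+20+15+13 = 67
Base → stop 1 → stop 4 → stop 3 → stop 2: 19+20+28+13 = 80
Base → stop 2 → stop 1 → stop 3 → stop 4: 7+12+9+28 = 56
Base → stop 2 → stop 1 → stop 4 → stop 3: 7+12+20+28 = 67
Base → stop 2 → stop 3 → stop 1 → stop 4: 7+13+9+20 = 49
Base → stop 2 → stop 3 → stop 4 → stop 1: 7+13+28+20 = 68
Base → stop 2 → stop 4 → stop 1 → stop 3: 7+15+20+9 = 51
Base → stop 2 → stop 4 → stop 3 → stop 1: 7+15+28+9 = 59
Base → stop 3 → stop 1 → stop 2 → stop 4: 20+9+12+15 = 56
Base → stop 3 → stop 1 → stop 4 → stop 2: 20+9+20+15 = 64
… (10 more)
Base → stop 4 → stop 2 → stop 1 → stop 3: 8+15+12+9 = 44  ← best
The minimum is 44.
One shortest path: Base → stop 4 → stop 2 → stop 1 → stop 3.

44 miles — the minimum one-way total.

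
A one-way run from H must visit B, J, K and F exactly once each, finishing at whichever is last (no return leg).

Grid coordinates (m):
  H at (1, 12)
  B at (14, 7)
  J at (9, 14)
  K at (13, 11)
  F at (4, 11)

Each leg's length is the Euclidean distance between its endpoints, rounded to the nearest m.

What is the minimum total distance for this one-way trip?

There are 4! = 24 possible orderings.
H - B - J - K - F: 14+9+5+9 = 37
H - B - J - F - K: 14+9+6+9 = 38
H - B - K - J - F: 14+4+5+6 = 29
H - B - K - F - J: 14+4+9+6 = 33
H - B - F - J - K: 14+11+6+5 = 36
H - B - F - K - J: 14+11+9+5 = 39
H - J - B - K - F: 8+9+4+9 = 30
H - J - B - F - K: 8+9+11+9 = 37
H - J - K - B - F: 8+5+4+11 = 28
H - J - K - F - B: 8+5+9+11 = 33
H - J - F - B - K: 8+6+11+4 = 29
H - J - F - K - B: 8+6+9+4 = 27
H - K - B - J - F: 12+4+9+6 = 31
H - K - B - F - J: 12+4+11+6 = 33
… (10 more)
H - F - J - K - B: 3+6+5+4 = 18  ← best
The minimum is 18.
One shortest path: H → F → J → K → B.

Shortest open route: 18 m.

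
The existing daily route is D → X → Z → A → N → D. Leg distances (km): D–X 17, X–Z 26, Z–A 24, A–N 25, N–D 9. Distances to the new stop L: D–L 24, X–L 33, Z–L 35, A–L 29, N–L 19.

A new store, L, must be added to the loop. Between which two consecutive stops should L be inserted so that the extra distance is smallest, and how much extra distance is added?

Adding 23 km by placing L on the A–N leg.

Insertion cost between consecutive stops i–j is d(i,L) + d(L,j) − d(i,j):
  between D and X: 24 + 33 − 17 = 40
  between X and Z: 33 + 35 − 26 = 42
  between Z and A: 35 + 29 − 24 = 40
  between A and N: 29 + 19 − 25 = 23
  between N and D: 19 + 24 − 9 = 34
Cheapest insertion is between A and N, adding 23.
New total = 101 + 23 = 124.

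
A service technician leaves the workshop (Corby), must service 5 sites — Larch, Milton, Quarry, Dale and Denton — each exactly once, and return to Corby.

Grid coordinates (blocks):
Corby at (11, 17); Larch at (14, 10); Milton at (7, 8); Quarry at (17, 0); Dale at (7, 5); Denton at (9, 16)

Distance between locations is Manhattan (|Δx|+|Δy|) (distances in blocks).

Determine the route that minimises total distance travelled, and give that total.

54 blocks — the shortest possible round trip.

Corby - Larch - Milton - Quarry - Dale - Denton - Corby: 10+9+18+15+13+3 = 68
Corby - Larch - Milton - Quarry - Denton - Dale - Corby: 10+9+18+24+13+16 = 90
Corby - Larch - Milton - Dale - Quarry - Denton - Corby: 10+9+3+15+24+3 = 64
Corby - Larch - Milton - Dale - Denton - Quarry - Corby: 10+9+3+13+24+23 = 82
Corby - Larch - Milton - Denton - Quarry - Dale - Corby: 10+9+10+24+15+16 = 84
Corby - Larch - Milton - Denton - Dale - Quarry - Corby: 10+9+10+13+15+23 = 80
Corby - Larch - Quarry - Milton - Dale - Denton - Corby: 10+13+18+3+13+3 = 60
Corby - Larch - Quarry - Milton - Denton - Dale - Corby: 10+13+18+10+13+16 = 80
Corby - Larch - Quarry - Dale - Milton - Denton - Corby: 10+13+15+3+10+3 = 54
Corby - Larch - Quarry - Dale - Denton - Milton - Corby: 10+13+15+13+10+13 = 74
Corby - Larch - Quarry - Denton - Milton - Dale - Corby: 10+13+24+10+3+16 = 76
Corby - Larch - Quarry - Denton - Dale - Milton - Corby: 10+13+24+13+3+13 = 76
Corby - Larch - Dale - Milton - Quarry - Denton - Corby: 10+12+3+18+24+3 = 70
Corby - Larch - Dale - Milton - Denton - Quarry - Corby: 10+12+3+10+24+23 = 82
… (46 more)
The minimum is 54.
One optimal route: Corby → Larch → Quarry → Dale → Milton → Denton → Corby (or its reverse).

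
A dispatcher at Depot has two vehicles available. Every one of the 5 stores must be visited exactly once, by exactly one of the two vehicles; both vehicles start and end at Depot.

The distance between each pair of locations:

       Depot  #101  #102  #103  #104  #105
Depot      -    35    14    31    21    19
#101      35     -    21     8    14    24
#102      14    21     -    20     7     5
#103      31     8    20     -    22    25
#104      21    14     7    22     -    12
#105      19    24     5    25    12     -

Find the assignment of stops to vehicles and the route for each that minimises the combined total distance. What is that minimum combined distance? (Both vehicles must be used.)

Check every non-empty split of the stops between the two vehicles; for each half take its own optimal tour:
  {#101} + {#102, #103, #104, #105}: 70 + 84 = 154
  {#102} + {#101, #103, #104, #105}: 28 + 84 = 112
  {#101, #102} + {#103, #104, #105}: 70 + 84 = 154
  {#103} + {#101, #102, #104, #105}: 62 + 78 = 140
  {#101, #103} + {#102, #104, #105}: 74 + 52 = 126
  {#102, #103} + {#101, #104, #105}: 65 + 78 = 143
  … (15 splits in total)
Best: vehicle 1 Depot → #102 → Depot = 28; vehicle 2 Depot → #103 → #101 → #104 → #105 → Depot = 84; combined 112.

112 — the smallest possible combined total.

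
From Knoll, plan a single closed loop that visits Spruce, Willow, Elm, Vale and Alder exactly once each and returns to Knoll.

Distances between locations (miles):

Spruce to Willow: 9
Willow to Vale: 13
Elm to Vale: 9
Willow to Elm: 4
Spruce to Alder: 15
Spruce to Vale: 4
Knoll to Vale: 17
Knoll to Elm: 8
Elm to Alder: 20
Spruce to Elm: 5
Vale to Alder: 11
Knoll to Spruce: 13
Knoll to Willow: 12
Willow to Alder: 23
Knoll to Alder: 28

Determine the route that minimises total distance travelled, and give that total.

Shortest round trip = 63 miles.

There are 60 distinct closed tours to check (reversals are equivalent).
Knoll - Spruce - Willow - Elm - Vale - Alder - Knoll: 13+9+4+9+11+28 = 74
Knoll - Spruce - Willow - Elm - Alder - Vale - Knoll: 13+9+4+20+11+17 = 74
Knoll - Spruce - Willow - Vale - Elm - Alder - Knoll: 13+9+13+9+20+28 = 92
Knoll - Spruce - Willow - Vale - Alder - Elm - Knoll: 13+9+13+11+20+8 = 74
Knoll - Spruce - Willow - Alder - Elm - Vale - Knoll: 13+9+23+20+9+17 = 91
Knoll - Spruce - Willow - Alder - Vale - Elm - Knoll: 13+9+23+11+9+8 = 73
Knoll - Spruce - Elm - Willow - Vale - Alder - Knoll: 13+5+4+13+11+28 = 74
Knoll - Spruce - Elm - Willow - Alder - Vale - Knoll: 13+5+4+23+11+17 = 73
Knoll - Spruce - Elm - Vale - Willow - Alder - Knoll: 13+5+9+13+23+28 = 91
Knoll - Spruce - Elm - Vale - Alder - Willow - Knoll: 13+5+9+11+23+12 = 73
Knoll - Spruce - Elm - Alder - Willow - Vale - Knoll: 13+5+20+23+13+17 = 91
Knoll - Spruce - Elm - Alder - Vale - Willow - Knoll: 13+5+20+11+13+12 = 74
Knoll - Spruce - Vale - Willow - Elm - Alder - Knoll: 13+4+13+4+20+28 = 82
Knoll - Spruce - Vale - Willow - Alder - Elm - Knoll: 13+4+13+23+20+8 = 81
… (46 more)
Knoll - Spruce - Vale - Alder - Willow - Elm - Knoll: 13+4+11+23+4+8 = 63  ← best
The minimum is 63.
One optimal route: Knoll → Spruce → Vale → Alder → Willow → Elm → Knoll (or its reverse).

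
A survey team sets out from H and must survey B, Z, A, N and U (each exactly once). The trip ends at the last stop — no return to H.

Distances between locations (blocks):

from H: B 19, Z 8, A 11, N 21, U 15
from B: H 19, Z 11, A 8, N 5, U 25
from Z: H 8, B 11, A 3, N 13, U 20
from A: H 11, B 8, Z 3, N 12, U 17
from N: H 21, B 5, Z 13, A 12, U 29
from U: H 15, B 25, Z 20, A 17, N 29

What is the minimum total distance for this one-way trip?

There are 5! = 120 possible orderings.
H → B → Z → A → N → U: 19+11+3+12+29 = 74
H → B → Z → A → U → N: 19+11+3+17+29 = 79
H → B → Z → N → A → U: 19+11+13+12+17 = 72
H → B → Z → N → U → A: 19+11+13+29+17 = 89
H → B → Z → U → A → N: 19+11+20+17+12 = 79
H → B → Z → U → N → A: 19+11+20+29+12 = 91
H → B → A → Z → N → U: 19+8+3+13+29 = 72
H → B → A → Z → U → N: 19+8+3+20+29 = 79
H → B → A → N → Z → U: 19+8+12+13+20 = 72
H → B → A → N → U → Z: 19+8+12+29+20 = 88
H → B → A → U → Z → N: 19+8+17+20+13 = 77
H → B → A → U → N → Z: 19+8+17+29+13 = 86
H → B → N → Z → A → U: 19+5+13+3+17 = 57
H → B → N → Z → U → A: 19+5+13+20+17 = 74
… (106 more)
H → Z → N → B → A → U: 8+13+5+8+17 = 51  ← best
The minimum is 51.
One shortest path: H → Z → N → B → A → U.

Minimum one-way distance = 51 blocks.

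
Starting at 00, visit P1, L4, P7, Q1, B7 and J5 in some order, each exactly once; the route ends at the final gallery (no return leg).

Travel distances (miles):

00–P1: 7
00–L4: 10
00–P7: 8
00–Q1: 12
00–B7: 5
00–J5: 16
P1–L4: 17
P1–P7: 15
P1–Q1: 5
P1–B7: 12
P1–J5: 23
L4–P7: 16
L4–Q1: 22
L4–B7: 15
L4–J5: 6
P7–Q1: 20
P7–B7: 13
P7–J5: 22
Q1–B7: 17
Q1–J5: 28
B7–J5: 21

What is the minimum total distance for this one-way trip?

There are 6! = 720 possible orderings.
00 → P1 → L4 → P7 → Q1 → B7 → J5: 7+17+16+20+17+21 = 98
00 → P1 → L4 → P7 → Q1 → J5 → B7: 7+17+16+20+28+21 = 109
00 → P1 → L4 → P7 → B7 → Q1 → J5: 7+17+16+13+17+28 = 98
00 → P1 → L4 → P7 → B7 → J5 → Q1: 7+17+16+13+21+28 = 102
00 → P1 → L4 → P7 → J5 → Q1 → B7: 7+17+16+22+28+17 = 107
00 → P1 → L4 → P7 → J5 → B7 → Q1: 7+17+16+22+21+17 = 100
00 → P1 → L4 → Q1 → P7 → B7 → J5: 7+17+22+20+13+21 = 100
00 → P1 → L4 → Q1 → P7 → J5 → B7: 7+17+22+20+22+21 = 109
… (712 more)
00 → P1 → Q1 → B7 → P7 → L4 → J5: 7+5+17+13+16+6 = 64  ← best
The minimum is 64.
One shortest path: 00 → P1 → Q1 → B7 → P7 → L4 → J5.

64 miles — the minimum one-way total.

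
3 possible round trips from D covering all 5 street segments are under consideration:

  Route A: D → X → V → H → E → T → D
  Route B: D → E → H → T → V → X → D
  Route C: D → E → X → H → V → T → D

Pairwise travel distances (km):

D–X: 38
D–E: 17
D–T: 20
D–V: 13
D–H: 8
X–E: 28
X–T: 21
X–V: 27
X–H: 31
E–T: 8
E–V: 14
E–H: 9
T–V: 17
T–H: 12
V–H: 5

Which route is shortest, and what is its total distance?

Route A: 38 + 27 + 5 + 9 + 8 + 20 = 107
Route B: 17 + 9 + 12 + 17 + 27 + 38 = 120
Route C: 17 + 28 + 31 + 5 + 17 + 20 = 118

Shortest is Route A, total 107 km.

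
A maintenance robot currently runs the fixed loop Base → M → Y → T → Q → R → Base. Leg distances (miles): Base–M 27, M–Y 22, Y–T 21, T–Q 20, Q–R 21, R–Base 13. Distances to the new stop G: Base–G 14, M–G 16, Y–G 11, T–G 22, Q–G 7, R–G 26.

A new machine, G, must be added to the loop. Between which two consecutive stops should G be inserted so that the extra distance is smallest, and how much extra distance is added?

Adding 3 miles by placing G on the Base–M leg.

Insertion cost between consecutive stops i–j is d(i,G) + d(G,j) − d(i,j):
  between Base and M: 14 + 16 − 27 = 3
  between M and Y: 16 + 11 − 22 = 5
  between Y and T: 11 + 22 − 21 = 12
  between T and Q: 22 + 7 − 20 = 9
  between Q and R: 7 + 26 − 21 = 12
  between R and Base: 26 + 14 − 13 = 27
Cheapest insertion is between Base and M, adding 3.
New total = 124 + 3 = 127.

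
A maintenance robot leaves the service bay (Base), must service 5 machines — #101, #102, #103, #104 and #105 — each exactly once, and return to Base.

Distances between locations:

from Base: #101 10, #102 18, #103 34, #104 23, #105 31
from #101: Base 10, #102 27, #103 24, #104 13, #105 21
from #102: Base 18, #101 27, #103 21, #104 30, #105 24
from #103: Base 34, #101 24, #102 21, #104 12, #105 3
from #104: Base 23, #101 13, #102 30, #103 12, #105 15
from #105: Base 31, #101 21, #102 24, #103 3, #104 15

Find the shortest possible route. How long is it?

With 5 stops there are 5!/2 = 60 distinct round trips (a route and its reverse cost the same).
Base→#101→#102→#103→#104→#105→Base: 10+27+21+12+15+31 = 116
Base→#101→#102→#103→#105→#104→Base: 10+27+21+3+15+23 = 99
Base→#101→#102→#104→#103→#105→Base: 10+27+30+12+3+31 = 113
Base→#101→#102→#104→#105→#103→Base: 10+27+30+15+3+34 = 119
Base→#101→#102→#105→#103→#104→Base: 10+27+24+3+12+23 = 99
Base→#101→#102→#105→#104→#103→Base: 10+27+24+15+12+34 = 122
Base→#101→#103→#102→#104→#105→Base: 10+24+21+30+15+31 = 131
Base→#101→#103→#102→#105→#104→Base: 10+24+21+24+15+23 = 117
Base→#101→#103→#104→#102→#105→Base: 10+24+12+30+24+31 = 131
Base→#101→#103→#104→#105→#102→Base: 10+24+12+15+24+18 = 103
Base→#101→#103→#105→#102→#104→Base: 10+24+3+24+30+23 = 114
Base→#101→#103→#105→#104→#102→Base: 10+24+3+15+30+18 = 100
Base→#101→#104→#102→#103→#105→Base: 10+13+30+21+3+31 = 108
Base→#101→#104→#102→#105→#103→Base: 10+13+30+24+3+34 = 114
… (46 more)
Base→#101→#104→#103→#105→#102→Base: 10+13+12+3+24+18 = 80  ← best
The minimum is 80.
One optimal route: Base → #101 → #104 → #103 → #105 → #102 → Base (or its reverse).

80 — the shortest possible round trip.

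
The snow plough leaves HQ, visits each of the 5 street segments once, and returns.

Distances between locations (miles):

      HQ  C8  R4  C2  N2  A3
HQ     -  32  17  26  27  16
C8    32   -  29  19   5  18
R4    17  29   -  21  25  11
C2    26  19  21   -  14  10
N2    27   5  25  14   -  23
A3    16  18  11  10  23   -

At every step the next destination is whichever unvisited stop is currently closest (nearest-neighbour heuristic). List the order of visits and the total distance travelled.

91 miles along HQ → A3 → C2 → N2 → C8 → R4 → HQ.

From HQ: distances to unvisited — A3=16, R4=17, C2=26, N2=27, C8=32. Nearest is A3 (16).
From A3: distances to unvisited — C2=10, R4=11, C8=18, N2=23. Nearest is C2 (10).
From C2: distances to unvisited — N2=14, C8=19, R4=21. Nearest is N2 (14).
From N2: distances to unvisited — C8=5, R4=25. Nearest is C8 (5).
From C8: distances to unvisited — R4=29. Nearest is R4 (29).
Return R4→HQ: 17.
Total = 16 + 10 + 14 + 5 + 29 + 17 = 91.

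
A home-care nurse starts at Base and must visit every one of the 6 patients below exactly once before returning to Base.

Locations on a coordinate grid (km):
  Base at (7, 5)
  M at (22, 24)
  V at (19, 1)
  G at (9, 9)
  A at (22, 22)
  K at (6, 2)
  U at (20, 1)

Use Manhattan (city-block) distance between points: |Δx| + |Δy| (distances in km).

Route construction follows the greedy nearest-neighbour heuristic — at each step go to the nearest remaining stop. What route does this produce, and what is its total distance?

92 km along Base → K → G → V → U → A → M → Base.

Base → [K:4 / G:6 / V:16 / U:17 / A:32 / M:34] → K (4)
K → [G:10 / V:14 / U:15 / A:36 / M:38] → G (10)
G → [V:18 / U:19 / A:26 / M:28] → V (18)
V → [U:1 / A:24 / M:26] → U (1)
U → [A:23 / M:25] → A (23)
A → [M:2] → M (2)
Return M→Base: 34.
Total = 4 + 10 + 18 + 1 + 23 + 2 + 34 = 92.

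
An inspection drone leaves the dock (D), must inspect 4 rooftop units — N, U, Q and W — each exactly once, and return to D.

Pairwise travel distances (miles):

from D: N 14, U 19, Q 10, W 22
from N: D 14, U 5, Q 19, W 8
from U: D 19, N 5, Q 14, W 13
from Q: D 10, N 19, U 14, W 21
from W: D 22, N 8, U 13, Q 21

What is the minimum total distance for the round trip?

59 miles — the shortest possible round trip.

With 4 stops there are 4!/2 = 12 distinct round trips (a route and its reverse cost the same).
D-N-U-Q-W-D: 14+5+14+21+22 = 76
D-N-U-W-Q-D: 14+5+13+21+10 = 63
D-N-Q-U-W-D: 14+19+14+13+22 = 82
D-N-Q-W-U-D: 14+19+21+13+19 = 86
D-N-W-U-Q-D: 14+8+13+14+10 = 59
D-N-W-Q-U-D: 14+8+21+14+19 = 76
D-U-N-Q-W-D: 19+5+19+21+22 = 86
D-U-N-W-Q-D: 19+5+8+21+10 = 63
D-U-Q-N-W-D: 19+14+19+8+22 = 82
D-U-W-N-Q-D: 19+13+8+19+10 = 69
D-Q-N-U-W-D: 10+19+5+13+22 = 69
D-Q-U-N-W-D: 10+14+5+8+22 = 59
The minimum is 59.
One optimal route: D → N → W → U → Q → D (or its reverse).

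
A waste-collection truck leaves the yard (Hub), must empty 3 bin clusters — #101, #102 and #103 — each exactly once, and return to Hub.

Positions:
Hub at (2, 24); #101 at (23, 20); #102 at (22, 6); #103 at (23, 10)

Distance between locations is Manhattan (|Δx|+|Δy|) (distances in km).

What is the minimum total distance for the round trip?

78 km — the shortest possible round trip.

There are 3 distinct closed tours to check (reversals are equivalent).
Hub-#101-#102-#103-Hub: 25+15+5+35 = 80
Hub-#101-#103-#102-Hub: 25+10+5+38 = 78
Hub-#102-#101-#103-Hub: 38+15+10+35 = 98
The minimum is 78.
One optimal route: Hub → #101 → #103 → #102 → Hub (or its reverse).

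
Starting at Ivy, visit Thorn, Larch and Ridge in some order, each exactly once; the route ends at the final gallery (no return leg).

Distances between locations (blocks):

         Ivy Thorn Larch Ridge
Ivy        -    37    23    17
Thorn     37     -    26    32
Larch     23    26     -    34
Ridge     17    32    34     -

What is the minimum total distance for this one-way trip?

There are 3! = 6 possible orderings.
Ivy→Thorn→Larch→Ridge: 37+26+34 = 97
Ivy→Thorn→Ridge→Larch: 37+32+34 = 103
Ivy→Larch→Thorn→Ridge: 23+26+32 = 81
Ivy→Larch→Ridge→Thorn: 23+34+32 = 89
Ivy→Ridge→Thorn→Larch: 17+32+26 = 75
Ivy→Ridge→Larch→Thorn: 17+34+26 = 77
The minimum is 75.
One shortest path: Ivy → Ridge → Thorn → Larch.

Minimum one-way distance = 75 blocks.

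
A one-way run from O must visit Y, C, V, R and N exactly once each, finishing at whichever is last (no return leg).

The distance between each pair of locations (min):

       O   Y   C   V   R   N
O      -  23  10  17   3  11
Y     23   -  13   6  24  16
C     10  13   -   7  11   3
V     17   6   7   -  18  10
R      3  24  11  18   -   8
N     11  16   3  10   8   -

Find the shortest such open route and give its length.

Minimum one-way distance = 27 min.

There are 5! = 120 possible orderings.
O - Y - C - V - R - N: 23+13+7+18+8 = 69
O - Y - C - V - N - R: 23+13+7+10+8 = 61
O - Y - C - R - V - N: 23+13+11+18+10 = 75
O - Y - C - R - N - V: 23+13+11+8+10 = 65
O - Y - C - N - V - R: 23+13+3+10+18 = 67
O - Y - C - N - R - V: 23+13+3+8+18 = 65
O - Y - V - C - R - N: 23+6+7+11+8 = 55
O - Y - V - C - N - R: 23+6+7+3+8 = 47
O - Y - V - R - C - N: 23+6+18+11+3 = 61
O - Y - V - R - N - C: 23+6+18+8+3 = 58
O - Y - V - N - C - R: 23+6+10+3+11 = 53
O - Y - V - N - R - C: 23+6+10+8+11 = 58
O - Y - R - C - V - N: 23+24+11+7+10 = 75
O - Y - R - C - N - V: 23+24+11+3+10 = 71
… (106 more)
O - R - N - C - V - Y: 3+8+3+7+6 = 27  ← best
The minimum is 27.
One shortest path: O → R → N → C → V → Y.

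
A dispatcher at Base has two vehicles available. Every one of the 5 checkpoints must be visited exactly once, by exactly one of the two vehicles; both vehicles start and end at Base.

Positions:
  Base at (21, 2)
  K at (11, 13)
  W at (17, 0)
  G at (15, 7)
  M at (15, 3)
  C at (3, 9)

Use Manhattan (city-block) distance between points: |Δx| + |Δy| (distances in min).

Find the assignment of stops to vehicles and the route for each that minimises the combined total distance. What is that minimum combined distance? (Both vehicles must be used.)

Try each way of splitting the stops between the two vehicles (each non-empty) and, for each split, find the best tour for each vehicle:
  {K} + {W, G, M, C}: 42 + 54 = 96
  {W} + {K, G, M, C}: 12 + 58 = 70
  {K, W} + {G, M, C}: 46 + 50 = 96
  {G} + {K, W, M, C}: 22 + 62 = 84
  {K, G} + {W, M, C}: 42 + 54 = 96
  {W, G} + {K, M, C}: 26 + 58 = 84
  … (15 splits in total)
Best: vehicle 1 Base → W → Base = 12; vehicle 2 Base → K → C → G → M → Base = 58; combined 70.

Minimum combined distance: 70 min.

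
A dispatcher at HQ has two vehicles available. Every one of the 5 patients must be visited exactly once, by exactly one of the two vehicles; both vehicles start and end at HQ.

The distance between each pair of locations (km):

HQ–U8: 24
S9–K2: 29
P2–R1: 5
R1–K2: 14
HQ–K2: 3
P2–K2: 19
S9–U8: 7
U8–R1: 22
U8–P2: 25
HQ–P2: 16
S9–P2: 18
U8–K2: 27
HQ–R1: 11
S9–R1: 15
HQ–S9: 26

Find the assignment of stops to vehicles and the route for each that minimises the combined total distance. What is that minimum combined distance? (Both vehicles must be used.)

Check every non-empty split of the stops between the two vehicles; for each half take its own optimal tour:
  {S9} + {U8, P2, R1, K2}: 52 + 71 = 123
  {U8} + {S9, P2, R1, K2}: 48 + 66 = 114
  {S9, U8} + {P2, R1, K2}: 57 + 38 = 95
  {P2} + {S9, U8, R1, K2}: 32 + 63 = 95
  {S9, P2} + {U8, R1, K2}: 60 + 63 = 123
  {U8, P2} + {S9, R1, K2}: 65 + 58 = 123
  … (15 splits in total)
  {S9, U8, P2, R1} + {K2}: 65 + 6 = 71  ← best
Best: vehicle 1 HQ → U8 → S9 → P2 → R1 → HQ = 65; vehicle 2 HQ → K2 → HQ = 6; combined 71.

71 km — the smallest possible combined total.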